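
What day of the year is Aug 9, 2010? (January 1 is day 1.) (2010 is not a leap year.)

221

Days in months before Aug: 31 + 28 + 31 + 30 + 31 + 30 + 31 = 212.
Plus 9 days into Aug → day 221.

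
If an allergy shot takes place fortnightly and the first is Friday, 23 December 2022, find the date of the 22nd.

13 October 2023

The 22nd occurrence is 21 intervals after the first: 21 × 14 = 294 days after 23 December 2022.
December has 31 days — 8 days to the end of December leaves 286.
January has 31 days (255 left).
February has 28 days (227 left).
March has 31 days (196 left).
April has 30 days (166 left).
May has 31 days (135 left).
June has 30 days (105 left).
July has 31 days (74 left).
August has 31 days (43 left).
September has 30 days (13 left).
13 days into October → 13 October 2023.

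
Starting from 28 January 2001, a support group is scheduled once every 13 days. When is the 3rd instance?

23 February 2001

The 3rd occurrence is 2 intervals after the first: 2 × 13 = 26 days after 28 January 2001.
January has 31 days — 3 days to the end of January leaves 23.
23 days into February → 23 February 2001.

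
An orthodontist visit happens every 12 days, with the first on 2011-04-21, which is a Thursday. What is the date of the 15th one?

2011-10-06

The 15th occurrence is 14 intervals after the first: 14 × 12 = 168 days after 2011-04-21.
April has 30 days — 9 days to the end of April leaves 159.
May has 31 days (128 left).
June has 30 days (98 left).
July has 31 days (67 left).
August has 31 days (36 left).
September has 30 days (6 left).
6 days into October → 2011-10-06.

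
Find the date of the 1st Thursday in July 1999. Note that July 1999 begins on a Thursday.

July 1999 begins on a Thursday, so the first Thursday is July 1.

July 1, 1999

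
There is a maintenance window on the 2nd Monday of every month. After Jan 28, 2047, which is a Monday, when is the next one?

Feb 11, 2047

Jan 2047 starts on a Tuesday; its first Monday is the 7th, so the 2nd Monday is the 14th — Jan 14, 2047.
That is not after Jan 28, 2047, so look at Feb 2047.
Feb 2047 starts on a Friday; its first Monday is the 4th, so the 2nd Monday is the 11th — Feb 11, 2047.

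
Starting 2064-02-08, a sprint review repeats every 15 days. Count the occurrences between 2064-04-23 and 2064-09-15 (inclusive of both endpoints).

10

Occurrences land 15·i days after 2064-02-08 for i = 0, 1, 2, …
2064-04-23 is 75 days after the start; 75 ÷ 15 = 5 remainder 0. First occurrence in the window: #6 on 2064-04-23 (5×15 = 75 days in).
2064-09-15 is 220 days after the start; 220 ÷ 15 = 14 remainder 10. Last occurrence in the window: #15 on 2064-09-05.
Occurrences #6 through #15: 10 in total.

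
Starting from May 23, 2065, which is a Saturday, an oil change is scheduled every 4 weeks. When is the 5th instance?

The 5th occurrence is 4 intervals after the first: 4 × 28 = 112 days after May 23, 2065.
May has 31 days — 8 days to the end of May leaves 104.
June has 30 days (74 left).
July has 31 days (43 left).
August has 31 days (12 left).
12 days into September → September 12, 2065.

September 12, 2065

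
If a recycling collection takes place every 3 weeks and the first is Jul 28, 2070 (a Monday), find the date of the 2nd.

The 2nd occurrence is 1 interval after the first: 1 × 21 = 21 days after Jul 28, 2070.
Jul has 31 days — 3 days to the end of Jul leaves 18.
18 days into Aug → Aug 18, 2070.

Aug 18, 2070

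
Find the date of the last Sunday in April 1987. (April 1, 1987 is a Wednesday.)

26 April 1987

April 1987 begins on a Wednesday, so the first Sunday is April 5 (4 days later).
April 1987 has 30 days. Adding weeks: 5, 12, 19, 26 — the last one ≤ 30 is the 26th.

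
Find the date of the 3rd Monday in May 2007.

2007-05-21

May 2007 begins on a Tuesday, so the first Monday is May 7 (6 days later).
The 3rd Monday is 2 weeks later: 7 + 14 = 21.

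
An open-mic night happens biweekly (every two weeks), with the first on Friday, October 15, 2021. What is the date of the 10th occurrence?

The 10th occurrence is 9 intervals after the first: 9 × 14 = 126 days after October 15, 2021.
October has 31 days — 16 days to the end of October leaves 110.
November has 30 days (80 left).
December has 31 days (49 left).
January has 31 days (18 left).
18 days into February → February 18, 2022.

February 18, 2022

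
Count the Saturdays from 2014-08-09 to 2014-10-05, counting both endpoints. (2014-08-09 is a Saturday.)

2014-08-09 is a Saturday; the first Saturday on or after it is 2014-08-09.
From 2014-08-09 to 2014-10-05: 22 + 30 + 5 = 57 days (rest of August, September, October).
57 ÷ 7 = 8 full weeks with remainder 1, so 8 more Saturdays after the first → 9.

9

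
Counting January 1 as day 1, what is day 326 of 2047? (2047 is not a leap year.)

22 November 2047

January has 31 days (326 − 31 = 295 remain).
February has 28 days (295 − 28 = 267 remain).
March has 31 days (267 − 31 = 236 remain).
April has 30 days (236 − 30 = 206 remain).
May has 31 days (206 − 31 = 175 remain).
June has 30 days (175 − 30 = 145 remain).
July has 31 days (145 − 31 = 114 remain).
August has 31 days (114 − 31 = 83 remain).
September has 30 days (83 − 30 = 53 remain).
October has 31 days (53 − 31 = 22 remain).
22 into November → November 22.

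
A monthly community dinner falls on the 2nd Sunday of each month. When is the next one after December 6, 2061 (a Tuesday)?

December 2061 starts on a Thursday; its first Sunday is the 4th, so the 2nd Sunday is the 11th — December 11, 2061.
December 11, 2061 is after December 6, 2061, so that is the next one.

December 11, 2061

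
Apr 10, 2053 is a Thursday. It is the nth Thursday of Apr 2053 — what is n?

Day 10 falls in week ⌈10/7⌉ of the month.
Days 1–7 hold the 1st Thursday, 8–14 the 2nd, 15–21 the 3rd, 22–28 the 4th, 29–31 the 5th.
10 is in the range for the 2nd.

2nd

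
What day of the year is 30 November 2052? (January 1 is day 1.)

Days in months before November: 31 + 29 + 31 + 30 + 31 + 30 + 31 + 31 + 30 + 31 = 305.
Plus 30 days into November → day 335.

335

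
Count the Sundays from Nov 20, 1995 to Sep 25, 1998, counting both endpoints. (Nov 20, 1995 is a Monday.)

Nov 20, 1995 is a Monday; the first Sunday on or after it is Nov 26, 1995 (6 days later).
From Nov 26, 1995 to Sep 25, 1998: 35 + 366 + 365 + 268 = 1034 days (rest of 1995, 1996, 1997, to Sep 25, 1998 in 1998).
1034 ÷ 7 = 147 full weeks with remainder 5, so 147 more Sundays after the first → 148.

148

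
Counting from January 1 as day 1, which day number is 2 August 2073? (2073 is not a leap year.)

214

Days in months before August: 31 + 28 + 31 + 30 + 31 + 30 + 31 = 212.
Plus 2 days into August → day 214.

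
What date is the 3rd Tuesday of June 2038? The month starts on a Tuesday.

June 2038 begins on a Tuesday, so the first Tuesday is June 1.
The 3rd Tuesday is 2 weeks later: 1 + 14 = 15.

June 15, 2038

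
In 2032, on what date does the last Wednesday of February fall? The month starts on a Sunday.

25 February 2032

February 2032 begins on a Sunday, so the first Wednesday is February 4 (3 days later).
February 2032 has 29 days. Adding weeks: 4, 11, 18, 25 — the last one ≤ 29 is the 25th.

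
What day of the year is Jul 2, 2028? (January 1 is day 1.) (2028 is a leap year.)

184

Days in months before Jul: 31 + 29 + 31 + 30 + 31 + 30 = 182.
Plus 2 days into Jul → day 184.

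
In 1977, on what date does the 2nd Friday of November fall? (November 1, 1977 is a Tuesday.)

November 1977 begins on a Tuesday, so the first Friday is November 4 (3 days later).
The 2nd Friday is 1 weeks later: 4 + 7 = 11.

11 November 1977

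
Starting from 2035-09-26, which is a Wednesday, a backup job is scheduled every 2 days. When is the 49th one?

2035-12-31

The 49th occurrence is 48 intervals after the first: 48 × 2 = 96 days after 2035-09-26.
September has 30 days — 4 days to the end of September leaves 92.
October has 31 days (61 left).
November has 30 days (31 left).
31 days into December → 2035-12-31.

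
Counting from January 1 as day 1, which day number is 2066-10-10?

283

Days in months before October: 31 + 28 + 31 + 30 + 31 + 30 + 31 + 31 + 30 = 273.
Plus 10 days into October → day 283.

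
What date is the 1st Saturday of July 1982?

July 3, 1982

July 1982 begins on a Thursday, so the first Saturday is July 3 (2 days later).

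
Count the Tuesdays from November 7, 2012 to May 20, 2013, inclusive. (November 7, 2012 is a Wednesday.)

November 7, 2012 is a Wednesday; the first Tuesday on or after it is November 13, 2012 (6 days later).
From November 13, 2012 to May 20, 2013: 17 + 31 + 31 + 28 + 31 + 30 + 20 = 188 days (rest of November, December, January, February, March, April, May).
188 ÷ 7 = 26 full weeks with remainder 6, so 26 more Tuesdays after the first → 27.

27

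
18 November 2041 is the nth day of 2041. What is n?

Days in months before November: 31 + 28 + 31 + 30 + 31 + 30 + 31 + 31 + 30 + 31 = 304.
Plus 18 days into November → day 322.

322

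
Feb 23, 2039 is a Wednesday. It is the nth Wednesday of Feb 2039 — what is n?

Day 23 falls in week ⌈23/7⌉ of the month.
Days 1–7 hold the 1st Wednesday, 8–14 the 2nd, 15–21 the 3rd, 22–28 the 4th, 29–31 the 5th.
23 is in the range for the 4th.

4th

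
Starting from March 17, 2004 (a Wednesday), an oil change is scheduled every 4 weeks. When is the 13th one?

February 16, 2005

The 13th occurrence is 12 intervals after the first: 12 × 28 = 336 days after March 17, 2004.
March has 31 days — 14 days to the end of March leaves 322.
April has 30 days (292 left).
May has 31 days (261 left).
June has 30 days (231 left).
July has 31 days (200 left).
August has 31 days (169 left).
September has 30 days (139 left).
October has 31 days (108 left).
November has 30 days (78 left).
December has 31 days (47 left).
January has 31 days (16 left).
16 days into February → February 16, 2005.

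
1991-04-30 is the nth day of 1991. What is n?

Days in months before April: 31 + 28 + 31 = 90.
Plus 30 days into April → day 120.

120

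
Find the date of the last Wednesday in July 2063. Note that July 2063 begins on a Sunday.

July 2063 begins on a Sunday, so the first Wednesday is July 4 (3 days later).
July 2063 has 31 days. Adding weeks: 4, 11, 18, 25 — the last one ≤ 31 is the 25th.

2063-07-25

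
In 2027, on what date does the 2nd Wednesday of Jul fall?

Jul 14, 2027

The first Wednesday of Jul 2027 is Jul 7.
The 2nd Wednesday is 1 weeks later: 7 + 7 = 14.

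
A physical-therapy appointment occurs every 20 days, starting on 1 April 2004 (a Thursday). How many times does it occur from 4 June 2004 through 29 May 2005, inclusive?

18

Occurrences land 20·i days after 1 April 2004 for i = 0, 1, 2, …
4 June 2004 is 64 days after the start; 64 ÷ 20 = 3 remainder 4; since the remainder is 4, round up to i = 4. First occurrence in the window: #5 on 20 June 2004 (4×20 = 80 days in).
29 May 2005 is 423 days after the start; 423 ÷ 20 = 21 remainder 3. Last occurrence in the window: #22 on 26 May 2005.
Occurrences #5 through #22: 18 in total.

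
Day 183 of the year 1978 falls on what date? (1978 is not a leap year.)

2 July 1978

January has 31 days (183 − 31 = 152 remain).
February has 28 days (152 − 28 = 124 remain).
March has 31 days (124 − 31 = 93 remain).
April has 30 days (93 − 30 = 63 remain).
May has 31 days (63 − 31 = 32 remain).
June has 30 days (32 − 30 = 2 remain).
2 into July → July 2.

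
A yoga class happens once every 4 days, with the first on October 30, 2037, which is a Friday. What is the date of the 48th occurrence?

The 48th occurrence is 47 intervals after the first: 47 × 4 = 188 days after October 30, 2037.
October has 31 days — 1 day to the end of October leaves 187.
November has 30 days (157 left).
December has 31 days (126 left).
January has 31 days (95 left).
February has 28 days (67 left).
March has 31 days (36 left).
April has 30 days (6 left).
6 days into May → May 6, 2038.

May 6, 2038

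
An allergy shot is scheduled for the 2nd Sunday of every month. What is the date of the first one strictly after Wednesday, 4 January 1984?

8 January 1984

January 1984 starts on a Sunday; its first Sunday is the 1st, so the 2nd Sunday is the 8th — 8 January 1984.
8 January 1984 is after 4 January 1984, so that is the next one.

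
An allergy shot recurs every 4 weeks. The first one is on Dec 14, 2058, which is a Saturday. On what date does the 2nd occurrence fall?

Jan 11, 2059

The 2nd occurrence is 1 interval after the first: 1 × 28 = 28 days after Dec 14, 2058.
Dec has 31 days — 17 days to the end of Dec leaves 11.
11 days into Jan → Jan 11, 2059.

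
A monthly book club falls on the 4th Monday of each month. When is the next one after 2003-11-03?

2003-11-24

November 2003 starts on a Saturday; its first Monday is the 3rd, so the 4th Monday is the 24th — 2003-11-24.
2003-11-24 is after 2003-11-03, so that is the next one.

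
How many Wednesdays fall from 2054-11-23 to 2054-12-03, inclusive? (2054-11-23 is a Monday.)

2

2054-11-23 is a Monday; the first Wednesday on or after it is 2054-11-25 (2 days later).
From 2054-11-25 to 2054-12-03: 5 + 3 = 8 days (rest of November, December).
8 ÷ 7 = 1 full weeks with remainder 1, so 1 more Wednesdays after the first → 2.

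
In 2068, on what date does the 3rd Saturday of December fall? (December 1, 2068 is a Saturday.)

December 2068 begins on a Saturday, so the first Saturday is December 1.
The 3rd Saturday is 2 weeks later: 1 + 14 = 15.

December 15, 2068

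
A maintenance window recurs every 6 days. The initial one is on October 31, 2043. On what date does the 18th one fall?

The 18th occurrence is 17 intervals after the first: 17 × 6 = 102 days after October 31, 2043.
October has 31 days — 0 days to the end of October leaves 102.
November has 30 days (72 left).
December has 31 days (41 left).
January has 31 days (10 left).
10 days into February → February 10, 2044.

February 10, 2044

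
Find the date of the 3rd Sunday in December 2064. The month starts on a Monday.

21 December 2064

December 2064 begins on a Monday, so the first Sunday is December 7 (6 days later).
The 3rd Sunday is 2 weeks later: 7 + 14 = 21.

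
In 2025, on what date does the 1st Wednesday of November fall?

2025-11-05

November 2025 begins on a Saturday, so the first Wednesday is November 5 (4 days later).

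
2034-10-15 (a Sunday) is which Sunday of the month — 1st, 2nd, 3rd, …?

3rd

Day 15 falls in week ⌈15/7⌉ of the month.
Days 1–7 hold the 1st Sunday, 8–14 the 2nd, 15–21 the 3rd, 22–28 the 4th, 29–31 the 5th.
15 is in the range for the 3rd.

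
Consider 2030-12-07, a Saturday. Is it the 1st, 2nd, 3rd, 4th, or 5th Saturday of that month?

Day 7 falls in week ⌈7/7⌉ of the month.
Days 1–7 hold the 1st Saturday, 8–14 the 2nd, 15–21 the 3rd, 22–28 the 4th, 29–31 the 5th.
7 is in the range for the 1st.

1st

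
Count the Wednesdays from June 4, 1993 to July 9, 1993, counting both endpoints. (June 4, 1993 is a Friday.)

June 4, 1993 is a Friday; the first Wednesday on or after it is June 9, 1993 (5 days later).
From June 9, 1993 to July 9, 1993: 21 + 9 = 30 days (rest of June, July).
30 ÷ 7 = 4 full weeks with remainder 2, so 4 more Wednesdays after the first → 5.

5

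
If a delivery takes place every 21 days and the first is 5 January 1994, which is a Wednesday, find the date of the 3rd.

The 3rd occurrence is 2 intervals after the first: 2 × 21 = 42 days after 5 January 1994.
January has 31 days — 26 days to the end of January leaves 16.
16 days into February → 16 February 1994.

16 February 1994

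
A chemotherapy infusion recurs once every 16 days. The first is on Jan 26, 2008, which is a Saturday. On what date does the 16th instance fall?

The 16th occurrence is 15 intervals after the first: 15 × 16 = 240 days after Jan 26, 2008.
Jan has 31 days — 5 days to the end of Jan leaves 235.
Feb has 29 days (206 left).
Mar has 31 days (175 left).
Apr has 30 days (145 left).
May has 31 days (114 left).
Jun has 30 days (84 left).
Jul has 31 days (53 left).
Aug has 31 days (22 left).
22 days into Sep → Sep 22, 2008.

Sep 22, 2008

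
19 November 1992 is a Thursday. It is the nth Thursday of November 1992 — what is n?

3rd

Day 19 falls in week ⌈19/7⌉ of the month.
Days 1–7 hold the 1st Thursday, 8–14 the 2nd, 15–21 the 3rd, 22–28 the 4th, 29–31 the 5th.
19 is in the range for the 3rd.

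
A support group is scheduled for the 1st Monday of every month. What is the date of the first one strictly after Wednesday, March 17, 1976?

March 1976 starts on a Monday, so its 1st Monday is March 1, 1976.
That is not after March 17, 1976, so look at April 1976.
April 1976 starts on a Thursday, so its 1st Monday is April 5, 1976 (4 days in).

April 5, 1976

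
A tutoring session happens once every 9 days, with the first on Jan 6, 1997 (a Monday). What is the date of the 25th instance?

The 25th occurrence is 24 intervals after the first: 24 × 9 = 216 days after Jan 6, 1997.
Jan has 31 days — 25 days to the end of Jan leaves 191.
Feb has 28 days (163 left).
Mar has 31 days (132 left).
Apr has 30 days (102 left).
May has 31 days (71 left).
Jun has 30 days (41 left).
Jul has 31 days (10 left).
10 days into Aug → Aug 10, 1997.

Aug 10, 1997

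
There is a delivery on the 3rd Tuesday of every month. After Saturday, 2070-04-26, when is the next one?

2070-05-20

April 2070 starts on a Tuesday; its first Tuesday is the 1st, so the 3rd Tuesday is the 15th — 2070-04-15.
That is not after 2070-04-26, so look at May 2070.
May 2070 starts on a Thursday; its first Tuesday is the 6th, so the 3rd Tuesday is the 20th — 2070-05-20.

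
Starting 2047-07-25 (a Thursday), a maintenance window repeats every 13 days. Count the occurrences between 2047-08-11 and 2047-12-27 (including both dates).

Occurrences land 13·i days after 2047-07-25 for i = 0, 1, 2, …
2047-08-11 is 17 days after the start; 17 ÷ 13 = 1 remainder 4; since the remainder is 4, round up to i = 2. First occurrence in the window: #3 on 2047-08-20 (2×13 = 26 days in).
2047-12-27 is 155 days after the start; 155 ÷ 13 = 11 remainder 12. Last occurrence in the window: #12 on 2047-12-15.
Occurrences #3 through #12: 10 in total.

10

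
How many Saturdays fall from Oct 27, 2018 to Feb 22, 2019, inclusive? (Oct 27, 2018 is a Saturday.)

17

Oct 27, 2018 is a Saturday; the first Saturday on or after it is Oct 27, 2018.
From Oct 27, 2018 to Feb 22, 2019: 4 + 30 + 31 + 31 + 22 = 118 days (rest of Oct, Nov, Dec, Jan, Feb).
118 ÷ 7 = 16 full weeks with remainder 6, so 16 more Saturdays after the first → 17.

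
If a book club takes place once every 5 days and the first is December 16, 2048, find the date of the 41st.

The 41st occurrence is 40 intervals after the first: 40 × 5 = 200 days after December 16, 2048.
December has 31 days — 15 days to the end of December leaves 185.
January has 31 days (154 left).
February has 28 days (126 left).
March has 31 days (95 left).
April has 30 days (65 left).
May has 31 days (34 left).
June has 30 days (4 left).
4 days into July → July 4, 2049.

July 4, 2049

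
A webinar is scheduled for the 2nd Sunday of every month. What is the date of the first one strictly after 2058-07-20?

2058-08-11

July 2058 starts on a Monday; its first Sunday is the 7th, so the 2nd Sunday is the 14th — 2058-07-14.
That is not after 2058-07-20, so look at August 2058.
August 2058 starts on a Thursday; its first Sunday is the 4th, so the 2nd Sunday is the 11th — 2058-08-11.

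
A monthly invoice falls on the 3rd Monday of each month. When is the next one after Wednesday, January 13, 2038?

January 18, 2038

January 2038 starts on a Friday; its first Monday is the 4th, so the 3rd Monday is the 18th — January 18, 2038.
January 18, 2038 is after January 13, 2038, so that is the next one.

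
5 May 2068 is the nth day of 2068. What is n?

126

Days in months before May: 31 + 29 + 31 + 30 = 121.
Plus 5 days into May → day 126.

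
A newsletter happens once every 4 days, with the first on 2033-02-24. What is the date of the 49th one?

2033-09-04

The 49th occurrence is 48 intervals after the first: 48 × 4 = 192 days after 2033-02-24.
February has 28 days — 4 days to the end of February leaves 188.
March has 31 days (157 left).
April has 30 days (127 left).
May has 31 days (96 left).
June has 30 days (66 left).
July has 31 days (35 left).
August has 31 days (4 left).
4 days into September → 2033-09-04.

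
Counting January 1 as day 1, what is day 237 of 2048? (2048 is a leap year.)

2048-08-24

January has 31 days (237 − 31 = 206 remain).
February has 29 days (206 − 29 = 177 remain).
March has 31 days (177 − 31 = 146 remain).
April has 30 days (146 − 30 = 116 remain).
May has 31 days (116 − 31 = 85 remain).
June has 30 days (85 − 30 = 55 remain).
July has 31 days (55 − 31 = 24 remain).
24 into August → August 24.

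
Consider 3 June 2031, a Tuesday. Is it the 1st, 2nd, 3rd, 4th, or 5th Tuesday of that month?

Day 3 falls in week ⌈3/7⌉ of the month.
Days 1–7 hold the 1st Tuesday, 8–14 the 2nd, 15–21 the 3rd, 22–28 the 4th, 29–31 the 5th.
3 is in the range for the 1st.

1st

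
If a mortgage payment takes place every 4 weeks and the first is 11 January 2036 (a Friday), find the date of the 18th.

1 May 2037

The 18th occurrence is 17 intervals after the first: 17 × 28 = 476 days after 11 January 2036.
January has 31 days — 20 days to the end of January leaves 456.
From end of January to end of 2036 is 335 days (121 left).
January has 31 days (90 left).
February has 28 days (62 left).
March has 31 days (31 left).
April has 30 days (1 left).
1 day into May → 1 May 2037.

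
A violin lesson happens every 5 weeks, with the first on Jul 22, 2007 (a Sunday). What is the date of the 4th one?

Nov 4, 2007

The 4th occurrence is 3 intervals after the first: 3 × 35 = 105 days after Jul 22, 2007.
Jul has 31 days — 9 days to the end of Jul leaves 96.
Aug has 31 days (65 left).
Sep has 30 days (35 left).
Oct has 31 days (4 left).
4 days into Nov → Nov 4, 2007.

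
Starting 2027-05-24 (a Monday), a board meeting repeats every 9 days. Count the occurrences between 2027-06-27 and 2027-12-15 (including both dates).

Occurrences land 9·i days after 2027-05-24 for i = 0, 1, 2, …
2027-06-27 is 34 days after the start; 34 ÷ 9 = 3 remainder 7; since the remainder is 7, round up to i = 4. First occurrence in the window: #5 on 2027-06-29 (4×9 = 36 days in).
2027-12-15 is 205 days after the start; 205 ÷ 9 = 22 remainder 7. Last occurrence in the window: #23 on 2027-12-08.
Occurrences #5 through #23: 19 in total.

19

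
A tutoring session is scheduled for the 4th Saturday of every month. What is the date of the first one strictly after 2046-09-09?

September 2046 starts on a Saturday; its first Saturday is the 1st, so the 4th Saturday is the 22nd — 2046-09-22.
2046-09-22 is after 2046-09-09, so that is the next one.

2046-09-22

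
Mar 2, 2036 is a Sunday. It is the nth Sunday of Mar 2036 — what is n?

1st

Day 2 falls in week ⌈2/7⌉ of the month.
Days 1–7 hold the 1st Sunday, 8–14 the 2nd, 15–21 the 3rd, 22–28 the 4th, 29–31 the 5th.
2 is in the range for the 1st.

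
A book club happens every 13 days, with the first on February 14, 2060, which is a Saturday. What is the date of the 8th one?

The 8th occurrence is 7 intervals after the first: 7 × 13 = 91 days after February 14, 2060.
February has 29 days — 15 days to the end of February leaves 76.
March has 31 days (45 left).
April has 30 days (15 left).
15 days into May → May 15, 2060.

May 15, 2060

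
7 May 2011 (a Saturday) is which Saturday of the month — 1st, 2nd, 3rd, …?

1st

Day 7 falls in week ⌈7/7⌉ of the month.
Days 1–7 hold the 1st Saturday, 8–14 the 2nd, 15–21 the 3rd, 22–28 the 4th, 29–31 the 5th.
7 is in the range for the 1st.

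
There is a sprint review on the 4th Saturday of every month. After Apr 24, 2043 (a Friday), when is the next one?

Apr 2043 starts on a Wednesday; its first Saturday is the 4th, so the 4th Saturday is the 25th — Apr 25, 2043.
Apr 25, 2043 is after Apr 24, 2043, so that is the next one.

Apr 25, 2043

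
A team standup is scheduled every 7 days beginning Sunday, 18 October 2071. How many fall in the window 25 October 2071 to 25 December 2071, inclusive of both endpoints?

Occurrences land 7·i days after 18 October 2071 for i = 0, 1, 2, …
25 October 2071 is 7 days after the start; 7 ÷ 7 = 1 remainder 0. First occurrence in the window: #2 on 25 October 2071 (1×7 = 7 days in).
25 December 2071 is 68 days after the start; 68 ÷ 7 = 9 remainder 5. Last occurrence in the window: #10 on 20 December 2071.
Occurrences #2 through #10: 9 in total.

9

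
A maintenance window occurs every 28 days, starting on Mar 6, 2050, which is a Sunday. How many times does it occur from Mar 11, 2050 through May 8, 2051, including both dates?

Occurrences land 28·i days after Mar 6, 2050 for i = 0, 1, 2, …
Mar 11, 2050 is 5 days after the start; 5 ÷ 28 = 0 remainder 5; since the remainder is 5, round up to i = 1. First occurrence in the window: #2 on Apr 3, 2050 (1×28 = 28 days in).
May 8, 2051 is 428 days after the start; 428 ÷ 28 = 15 remainder 8. Last occurrence in the window: #16 on Apr 30, 2051.
Occurrences #2 through #16: 15 in total.

15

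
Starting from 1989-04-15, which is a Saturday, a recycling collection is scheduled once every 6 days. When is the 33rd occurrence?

1989-10-24

The 33rd occurrence is 32 intervals after the first: 32 × 6 = 192 days after 1989-04-15.
April has 30 days — 15 days to the end of April leaves 177.
May has 31 days (146 left).
June has 30 days (116 left).
July has 31 days (85 left).
August has 31 days (54 left).
September has 30 days (24 left).
24 days into October → 1989-10-24.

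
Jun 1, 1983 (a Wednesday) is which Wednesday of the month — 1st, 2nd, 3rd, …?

1st

Day 1 falls in week ⌈1/7⌉ of the month.
Days 1–7 hold the 1st Wednesday, 8–14 the 2nd, 15–21 the 3rd, 22–28 the 4th, 29–31 the 5th.
1 is in the range for the 1st.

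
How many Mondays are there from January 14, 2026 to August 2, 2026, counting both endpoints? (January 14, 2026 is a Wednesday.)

28

January 14, 2026 is a Wednesday; the first Monday on or after it is January 19, 2026 (5 days later).
From January 19, 2026 to August 2, 2026: 12 + 28 + 31 + 30 + 31 + 30 + 31 + 2 = 195 days (rest of January, February, March, April, May, June, July, August).
195 ÷ 7 = 27 full weeks with remainder 6, so 27 more Mondays after the first → 28.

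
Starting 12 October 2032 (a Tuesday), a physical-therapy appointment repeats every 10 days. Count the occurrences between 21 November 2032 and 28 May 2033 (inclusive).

19

Occurrences land 10·i days after 12 October 2032 for i = 0, 1, 2, …
21 November 2032 is 40 days after the start; 40 ÷ 10 = 4 remainder 0. First occurrence in the window: #5 on 21 November 2032 (4×10 = 40 days in).
28 May 2033 is 228 days after the start; 228 ÷ 10 = 22 remainder 8. Last occurrence in the window: #23 on 20 May 2033.
Occurrences #5 through #23: 19 in total.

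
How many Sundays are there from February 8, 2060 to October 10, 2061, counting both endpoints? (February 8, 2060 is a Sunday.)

February 8, 2060 is a Sunday; the first Sunday on or after it is February 8, 2060.
From February 8, 2060 to October 10, 2061: 327 + 283 = 610 days (rest of 2060, to October 10, 2061 in 2061).
610 ÷ 7 = 87 full weeks with remainder 1, so 87 more Sundays after the first → 88.

88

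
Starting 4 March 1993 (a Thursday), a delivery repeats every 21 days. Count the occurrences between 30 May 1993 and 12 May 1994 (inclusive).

Occurrences land 21·i days after 4 March 1993 for i = 0, 1, 2, …
30 May 1993 is 87 days after the start; 87 ÷ 21 = 4 remainder 3; since the remainder is 3, round up to i = 5. First occurrence in the window: #6 on 17 June 1993 (5×21 = 105 days in).
12 May 1994 is 434 days after the start; 434 ÷ 21 = 20 remainder 14. Last occurrence in the window: #21 on 28 April 1994.
Occurrences #6 through #21: 16 in total.

16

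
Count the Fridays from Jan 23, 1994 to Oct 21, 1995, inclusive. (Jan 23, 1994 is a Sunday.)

Jan 23, 1994 is a Sunday; the first Friday on or after it is Jan 28, 1994 (5 days later).
From Jan 28, 1994 to Oct 21, 1995: 337 + 294 = 631 days (rest of 1994, to Oct 21, 1995 in 1995).
631 ÷ 7 = 90 full weeks with remainder 1, so 90 more Fridays after the first → 91.

91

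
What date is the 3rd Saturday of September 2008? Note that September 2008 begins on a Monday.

September 2008 begins on a Monday, so the first Saturday is September 6 (5 days later).
The 3rd Saturday is 2 weeks later: 6 + 14 = 20.

September 20, 2008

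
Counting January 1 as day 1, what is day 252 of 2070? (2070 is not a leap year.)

Jan has 31 days (252 − 31 = 221 remain).
Feb has 28 days (221 − 28 = 193 remain).
Mar has 31 days (193 − 31 = 162 remain).
Apr has 30 days (162 − 30 = 132 remain).
May has 31 days (132 − 31 = 101 remain).
Jun has 30 days (101 − 30 = 71 remain).
Jul has 31 days (71 − 31 = 40 remain).
Aug has 31 days (40 − 31 = 9 remain).
9 into Sep → Sep 9.

Sep 9, 2070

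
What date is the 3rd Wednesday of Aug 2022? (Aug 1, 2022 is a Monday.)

Aug 2022 begins on a Monday, so the first Wednesday is Aug 3 (2 days later).
The 3rd Wednesday is 2 weeks later: 3 + 14 = 17.

Aug 17, 2022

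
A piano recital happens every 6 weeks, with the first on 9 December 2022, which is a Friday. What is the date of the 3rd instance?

The 3rd occurrence is 2 intervals after the first: 2 × 42 = 84 days after 9 December 2022.
December has 31 days — 22 days to the end of December leaves 62.
January has 31 days (31 left).
February has 28 days (3 left).
3 days into March → 3 March 2023.

3 March 2023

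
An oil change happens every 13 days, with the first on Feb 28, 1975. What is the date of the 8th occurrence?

May 30, 1975

The 8th occurrence is 7 intervals after the first: 7 × 13 = 91 days after Feb 28, 1975.
Feb has 28 days — 0 days to the end of Feb leaves 91.
Mar has 31 days (60 left).
Apr has 30 days (30 left).
30 days into May → May 30, 1975.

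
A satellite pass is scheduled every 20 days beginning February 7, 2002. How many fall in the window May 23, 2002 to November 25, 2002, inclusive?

9

Occurrences land 20·i days after February 7, 2002 for i = 0, 1, 2, …
May 23, 2002 is 105 days after the start; 105 ÷ 20 = 5 remainder 5; since the remainder is 5, round up to i = 6. First occurrence in the window: #7 on June 7, 2002 (6×20 = 120 days in).
November 25, 2002 is 291 days after the start; 291 ÷ 20 = 14 remainder 11. Last occurrence in the window: #15 on November 14, 2002.
Occurrences #7 through #15: 9 in total.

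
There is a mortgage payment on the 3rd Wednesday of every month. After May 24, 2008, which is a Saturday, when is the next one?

May 2008 starts on a Thursday; its first Wednesday is the 7th, so the 3rd Wednesday is the 21st — May 21, 2008.
That is not after May 24, 2008, so look at June 2008.
June 2008 starts on a Sunday; its first Wednesday is the 4th, so the 3rd Wednesday is the 18th — June 18, 2008.

June 18, 2008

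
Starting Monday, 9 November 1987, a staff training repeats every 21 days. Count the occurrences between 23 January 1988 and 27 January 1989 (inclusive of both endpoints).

18

Occurrences land 21·i days after 9 November 1987 for i = 0, 1, 2, …
23 January 1988 is 75 days after the start; 75 ÷ 21 = 3 remainder 12; since the remainder is 12, round up to i = 4. First occurrence in the window: #5 on 1 February 1988 (4×21 = 84 days in).
27 January 1989 is 445 days after the start; 445 ÷ 21 = 21 remainder 4. Last occurrence in the window: #22 on 23 January 1989.
Occurrences #5 through #22: 18 in total.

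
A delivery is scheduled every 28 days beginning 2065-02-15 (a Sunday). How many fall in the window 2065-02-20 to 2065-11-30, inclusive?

10

Occurrences land 28·i days after 2065-02-15 for i = 0, 1, 2, …
2065-02-20 is 5 days after the start; 5 ÷ 28 = 0 remainder 5; since the remainder is 5, round up to i = 1. First occurrence in the window: #2 on 2065-03-15 (1×28 = 28 days in).
2065-11-30 is 288 days after the start; 288 ÷ 28 = 10 remainder 8. Last occurrence in the window: #11 on 2065-11-22.
Occurrences #2 through #11: 10 in total.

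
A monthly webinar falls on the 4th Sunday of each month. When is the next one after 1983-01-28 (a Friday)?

1983-02-27

January 1983 starts on a Saturday; its first Sunday is the 2nd, so the 4th Sunday is the 23rd — 1983-01-23.
That is not after 1983-01-28, so look at February 1983.
February 1983 starts on a Tuesday; its first Sunday is the 6th, so the 4th Sunday is the 27th — 1983-02-27.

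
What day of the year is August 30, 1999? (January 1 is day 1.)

242

Days in months before August: 31 + 28 + 31 + 30 + 31 + 30 + 31 = 212.
Plus 30 days into August → day 242.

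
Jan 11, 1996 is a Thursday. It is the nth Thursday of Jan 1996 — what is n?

Day 11 falls in week ⌈11/7⌉ of the month.
Days 1–7 hold the 1st Thursday, 8–14 the 2nd, 15–21 the 3rd, 22–28 the 4th, 29–31 the 5th.
11 is in the range for the 2nd.

2nd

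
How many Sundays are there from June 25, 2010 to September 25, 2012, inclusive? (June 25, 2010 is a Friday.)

June 25, 2010 is a Friday; the first Sunday on or after it is June 27, 2010 (2 days later).
From June 27, 2010 to September 25, 2012: 187 + 365 + 269 = 821 days (rest of 2010, 2011, to September 25, 2012 in 2012).
821 ÷ 7 = 117 full weeks with remainder 2, so 117 more Sundays after the first → 118.

118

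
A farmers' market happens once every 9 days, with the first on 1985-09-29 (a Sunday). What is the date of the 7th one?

The 7th occurrence is 6 intervals after the first: 6 × 9 = 54 days after 1985-09-29.
September has 30 days — 1 day to the end of September leaves 53.
October has 31 days (22 left).
22 days into November → 1985-11-22.

1985-11-22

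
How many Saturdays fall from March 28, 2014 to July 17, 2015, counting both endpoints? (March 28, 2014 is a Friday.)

68

March 28, 2014 is a Friday; the first Saturday on or after it is March 29, 2014 (1 day later).
From March 29, 2014 to July 17, 2015: 277 + 198 = 475 days (rest of 2014, to July 17, 2015 in 2015).
475 ÷ 7 = 67 full weeks with remainder 6, so 67 more Saturdays after the first → 68.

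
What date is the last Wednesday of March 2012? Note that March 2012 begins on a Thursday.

2012-03-28

March 2012 begins on a Thursday, so the first Wednesday is March 7 (6 days later).
March 2012 has 31 days. Adding weeks: 7, 14, 21, 28 — the last one ≤ 31 is the 28th.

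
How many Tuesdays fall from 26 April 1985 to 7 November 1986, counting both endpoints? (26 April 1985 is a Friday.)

26 April 1985 is a Friday; the first Tuesday on or after it is 30 April 1985 (4 days later).
From 30 April 1985 to 7 November 1986: 245 + 311 = 556 days (rest of 1985, to 7 November 1986 in 1986).
556 ÷ 7 = 79 full weeks with remainder 3, so 79 more Tuesdays after the first → 80.

80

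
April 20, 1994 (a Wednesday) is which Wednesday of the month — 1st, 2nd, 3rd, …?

Day 20 falls in week ⌈20/7⌉ of the month.
Days 1–7 hold the 1st Wednesday, 8–14 the 2nd, 15–21 the 3rd, 22–28 the 4th, 29–31 the 5th.
20 is in the range for the 3rd.

3rd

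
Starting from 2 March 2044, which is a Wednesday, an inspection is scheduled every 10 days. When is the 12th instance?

20 June 2044

The 12th occurrence is 11 intervals after the first: 11 × 10 = 110 days after 2 March 2044.
March has 31 days — 29 days to the end of March leaves 81.
April has 30 days (51 left).
May has 31 days (20 left).
20 days into June → 20 June 2044.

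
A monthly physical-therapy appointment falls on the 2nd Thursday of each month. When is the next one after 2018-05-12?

2018-06-14

May 2018 starts on a Tuesday; its first Thursday is the 3rd, so the 2nd Thursday is the 10th — 2018-05-10.
That is not after 2018-05-12, so look at June 2018.
June 2018 starts on a Friday; its first Thursday is the 7th, so the 2nd Thursday is the 14th — 2018-06-14.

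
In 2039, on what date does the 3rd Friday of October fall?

October 2039 begins on a Saturday, so the first Friday is October 7 (6 days later).
The 3rd Friday is 2 weeks later: 7 + 14 = 21.

October 21, 2039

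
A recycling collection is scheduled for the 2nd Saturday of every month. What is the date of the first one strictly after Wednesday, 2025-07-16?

July 2025 starts on a Tuesday; its first Saturday is the 5th, so the 2nd Saturday is the 12th — 2025-07-12.
That is not after 2025-07-16, so look at August 2025.
August 2025 starts on a Friday; its first Saturday is the 2nd, so the 2nd Saturday is the 9th — 2025-08-09.

2025-08-09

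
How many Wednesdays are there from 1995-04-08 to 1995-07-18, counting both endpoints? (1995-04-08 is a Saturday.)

1995-04-08 is a Saturday; the first Wednesday on or after it is 1995-04-12 (4 days later).
From 1995-04-12 to 1995-07-18: 18 + 31 + 30 + 18 = 97 days (rest of April, May, June, July).
97 ÷ 7 = 13 full weeks with remainder 6, so 13 more Wednesdays after the first → 14.

14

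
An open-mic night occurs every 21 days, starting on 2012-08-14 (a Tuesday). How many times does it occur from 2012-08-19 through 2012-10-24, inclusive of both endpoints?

3

Occurrences land 21·i days after 2012-08-14 for i = 0, 1, 2, …
2012-08-19 is 5 days after the start; 5 ÷ 21 = 0 remainder 5; since the remainder is 5, round up to i = 1. First occurrence in the window: #2 on 2012-09-04 (1×21 = 21 days in).
2012-10-24 is 71 days after the start; 71 ÷ 21 = 3 remainder 8. Last occurrence in the window: #4 on 2012-10-16.
Occurrences #2 through #4: 3 in total.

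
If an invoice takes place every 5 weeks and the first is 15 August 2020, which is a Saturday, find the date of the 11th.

31 July 2021

The 11th occurrence is 10 intervals after the first: 10 × 35 = 350 days after 15 August 2020.
August has 31 days — 16 days to the end of August leaves 334.
September has 30 days (304 left).
October has 31 days (273 left).
November has 30 days (243 left).
December has 31 days (212 left).
January has 31 days (181 left).
February has 28 days (153 left).
March has 31 days (122 left).
April has 30 days (92 left).
May has 31 days (61 left).
June has 30 days (31 left).
31 days into July → 31 July 2021.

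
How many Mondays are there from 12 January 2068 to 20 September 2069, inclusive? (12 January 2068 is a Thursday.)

12 January 2068 is a Thursday; the first Monday on or after it is 16 January 2068 (4 days later).
From 16 January 2068 to 20 September 2069: 350 + 263 = 613 days (rest of 2068, to 20 September 2069 in 2069).
613 ÷ 7 = 87 full weeks with remainder 4, so 87 more Mondays after the first → 88.

88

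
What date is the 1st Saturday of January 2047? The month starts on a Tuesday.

5 January 2047

January 2047 begins on a Tuesday, so the first Saturday is January 5 (4 days later).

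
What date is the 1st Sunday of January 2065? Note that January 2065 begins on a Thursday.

2065-01-04

January 2065 begins on a Thursday, so the first Sunday is January 4 (3 days later).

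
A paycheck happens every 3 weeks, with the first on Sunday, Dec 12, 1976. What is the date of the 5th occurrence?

Mar 6, 1977

The 5th occurrence is 4 intervals after the first: 4 × 21 = 84 days after Dec 12, 1976.
Dec has 31 days — 19 days to the end of Dec leaves 65.
Jan has 31 days (34 left).
Feb has 28 days (6 left).
6 days into Mar → Mar 6, 1977.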